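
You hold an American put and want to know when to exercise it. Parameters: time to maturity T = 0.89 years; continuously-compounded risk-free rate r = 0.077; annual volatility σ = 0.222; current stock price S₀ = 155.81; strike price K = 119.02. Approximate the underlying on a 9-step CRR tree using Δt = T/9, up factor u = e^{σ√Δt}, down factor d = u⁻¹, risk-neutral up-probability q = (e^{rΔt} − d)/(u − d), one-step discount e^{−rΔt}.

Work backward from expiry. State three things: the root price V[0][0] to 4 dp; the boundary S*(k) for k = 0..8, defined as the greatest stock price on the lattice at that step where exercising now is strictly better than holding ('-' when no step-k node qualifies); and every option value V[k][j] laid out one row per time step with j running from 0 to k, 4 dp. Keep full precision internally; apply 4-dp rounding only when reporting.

price = 0.6844
boundary = - - - - - - 102.4903 95.5794 102.4903
tree:
0.6844
1.2373 0.2178
2.1966 0.4287 0.0393
3.8146 0.8342 0.0855 0.0000
6.4486 1.6002 0.1863 0.0000 0.0000
10.5432 3.0136 0.4056 0.0000 0.0000 0.0000
16.5297 5.5369 0.8832 0.0000 0.0000 0.0000 0.0000
23.4406 9.8238 1.9232 0.0000 0.0000 0.0000 0.0000 0.0000
29.8856 16.5297 4.1878 0.0000 0.0000 0.0000 0.0000 0.0000 0.0000
35.8959 23.4406 9.1190 0.0000 0.0000 0.0000 0.0000 0.0000 0.0000 0.0000

Δt=0.09889, u=1.07231, d=0.93257, q=0.53725, disc=e^(-rΔt)=0.99241
k=9 terminal: V=max(K-S,0) → 35.8959 23.4406 9.1190 0.0000 0.0000 0.0000 0.0000 0.0000 0.0000 0.0000
k=8: j=0 S=89.1344 intr=29.8856 cont=28.9827 V=29.8856[EX]; j=1 S=102.4903 intr=16.5297 cont=15.6268 V=16.5297[EX]; j=2 S=117.8475 intr=1.1725 cont=4.1878 V=4.1878[hold]; j=3 S=135.5058 intr=0.0000 cont=0.0000 V=0.0000[hold]; j=4 S=155.8100 intr=0.0000 cont=0.0000 V=0.0000[hold]; j=5 S=179.1566 intr=0.0000 cont=0.0000 V=0.0000[hold]; j=6 S=206.0014 intr=0.0000 cont=0.0000 V=0.0000[hold]; j=7 S=236.8687 intr=0.0000 cont=0.0000 V=0.0000[hold]; j=8 S=272.3612 intr=0.0000 cont=0.0000 V=0.0000[hold]  S*(8)=102.4903
k=7: j=0 S=95.5794 intr=23.4406 cont=22.5378 V=23.4406[EX]; j=1 S=109.9010 intr=9.1190 cont=9.8238 V=9.8238[hold]; j=2 S=126.3686 intr=0.0000 cont=1.9232 V=1.9232[hold]; j=3 S=145.3037 intr=0.0000 cont=0.0000 V=0.0000[hold]; j=4 S=167.0760 intr=0.0000 cont=0.0000 V=0.0000[hold]; j=5 S=192.1107 intr=0.0000 cont=0.0000 V=0.0000[hold]; j=6 S=220.8966 intr=0.0000 cont=0.0000 V=0.0000[hold]; j=7 S=253.9958 intr=0.0000 cont=0.0000 V=0.0000[hold]  S*(7)=95.5794
k=6: j=0 S=102.4903 intr=16.5297 cont=16.0026 V=16.5297[EX]; j=1 S=117.8475 intr=1.1725 cont=5.5369 V=5.5369[hold]; j=2 S=135.5058 intr=0.0000 cont=0.8832 V=0.8832[hold]; j=3 S=155.8100 intr=0.0000 cont=0.0000 V=0.0000[hold]; j=4 S=179.1566 intr=0.0000 cont=0.0000 V=0.0000[hold]; j=5 S=206.0014 intr=0.0000 cont=0.0000 V=0.0000[hold]; j=6 S=236.8687 intr=0.0000 cont=0.0000 V=0.0000[hold]  S*(6)=102.4903
k=5: j=0 S=109.9010 intr=9.1190 cont=10.5432 V=10.5432[hold]; j=1 S=126.3686 intr=0.0000 cont=3.0136 V=3.0136[hold]; j=2 S=145.3037 intr=0.0000 cont=0.4056 V=0.4056[hold]; j=3 S=167.0760 intr=0.0000 cont=0.0000 V=0.0000[hold]; j=4 S=192.1107 intr=0.0000 cont=0.0000 V=0.0000[hold]; j=5 S=220.8966 intr=0.0000 cont=0.0000 V=0.0000[hold]  S*(5)=-
k=4: j=0 S=117.8475 intr=1.1725 cont=6.4486 V=6.4486[hold]; j=1 S=135.5058 intr=0.0000 cont=1.6002 V=1.6002[hold]; j=2 S=155.8100 intr=0.0000 cont=0.1863 V=0.1863[hold]; j=3 S=179.1566 intr=0.0000 cont=0.0000 V=0.0000[hold]; j=4 S=206.0014 intr=0.0000 cont=0.0000 V=0.0000[hold]  S*(4)=-
k=3: j=0 S=126.3686 intr=0.0000 cont=3.8146 V=3.8146[hold]; j=1 S=145.3037 intr=0.0000 cont=0.8342 V=0.8342[hold]; j=2 S=167.0760 intr=0.0000 cont=0.0855 V=0.0855[hold]; j=3 S=192.1107 intr=0.0000 cont=0.0000 V=0.0000[hold]  S*(3)=-
k=2: j=0 S=135.5058 intr=0.0000 cont=2.1966 V=2.1966[hold]; j=1 S=155.8100 intr=0.0000 cont=0.4287 V=0.4287[hold]; j=2 S=179.1566 intr=0.0000 cont=0.0393 V=0.0393[hold]  S*(2)=-
k=1: j=0 S=145.3037 intr=0.0000 cont=1.2373 V=1.2373[hold]; j=1 S=167.0760 intr=0.0000 cont=0.2178 V=0.2178[hold]  S*(1)=-
k=0: j=0 S=155.8100 intr=0.0000 cont=0.6844 V=0.6844[hold]  S*(0)=-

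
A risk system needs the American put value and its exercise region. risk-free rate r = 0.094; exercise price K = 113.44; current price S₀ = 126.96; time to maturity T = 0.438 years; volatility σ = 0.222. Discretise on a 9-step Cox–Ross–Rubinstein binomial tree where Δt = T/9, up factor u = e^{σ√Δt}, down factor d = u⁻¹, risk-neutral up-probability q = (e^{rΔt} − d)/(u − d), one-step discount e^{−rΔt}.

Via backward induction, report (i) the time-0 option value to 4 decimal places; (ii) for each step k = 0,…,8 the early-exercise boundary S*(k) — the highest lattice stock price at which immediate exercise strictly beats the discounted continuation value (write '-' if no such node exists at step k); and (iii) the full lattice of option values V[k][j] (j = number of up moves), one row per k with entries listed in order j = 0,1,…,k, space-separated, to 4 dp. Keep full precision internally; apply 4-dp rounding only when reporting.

Δt=0.04867, u=1.05019, d=0.95221, q=0.53455, disc=e^(-rΔt)=0.99544
k=9 terminal: V=max(K-S,0) → 31.7360 23.3282 14.0551 3.8278 0.0000 0.0000 0.0000 0.0000 0.0000 0.0000
k=8: j=0 S=85.8050 intr=27.6350 cont=27.1172 V=27.6350[EX]; j=1 S=94.6349 intr=18.8051 cont=18.2874 V=18.8051[EX]; j=2 S=104.3734 intr=9.0666 cont=8.5489 V=9.0666[EX]; j=3 S=115.1140 intr=0.0000 cont=1.7735 V=1.7735[hold]; j=4 S=126.9600 intr=0.0000 cont=0.0000 V=0.0000[hold]; j=5 S=140.0250 intr=0.0000 cont=0.0000 V=0.0000[hold]; j=6 S=154.4344 intr=0.0000 cont=0.0000 V=0.0000[hold]; j=7 S=170.3267 intr=0.0000 cont=0.0000 V=0.0000[hold]; j=8 S=187.8544 intr=0.0000 cont=0.0000 V=0.0000[hold]  S*(8)=104.3734
k=7: j=0 S=90.1118 intr=23.3282 cont=22.8104 V=23.3282[EX]; j=1 S=99.3849 intr=14.0551 cont=13.5373 V=14.0551[EX]; j=2 S=109.6122 intr=3.8278 cont=5.1445 V=5.1445[hold]; j=3 S=120.8920 intr=0.0000 cont=0.8217 V=0.8217[hold]; j=4 S=133.3326 intr=0.0000 cont=0.0000 V=0.0000[hold]; j=5 S=147.0533 intr=0.0000 cont=0.0000 V=0.0000[hold]; j=6 S=162.1860 intr=0.0000 cont=0.0000 V=0.0000[hold]; j=7 S=178.8760 intr=0.0000 cont=0.0000 V=0.0000[hold]  S*(7)=99.3849
k=6: j=0 S=94.6349 intr=18.8051 cont=18.2874 V=18.8051[EX]; j=1 S=104.3734 intr=9.0666 cont=9.2495 V=9.2495[hold]; j=2 S=115.1140 intr=0.0000 cont=2.8208 V=2.8208[hold]; j=3 S=126.9600 intr=0.0000 cont=0.3807 V=0.3807[hold]; j=4 S=140.0250 intr=0.0000 cont=0.0000 V=0.0000[hold]; j=5 S=154.4344 intr=0.0000 cont=0.0000 V=0.0000[hold]; j=6 S=170.3267 intr=0.0000 cont=0.0000 V=0.0000[hold]  S*(6)=94.6349
k=5: j=0 S=99.3849 intr=14.0551 cont=13.6346 V=14.0551[EX]; j=1 S=109.6122 intr=3.8278 cont=5.7865 V=5.7865[hold]; j=2 S=120.8920 intr=0.0000 cont=1.5095 V=1.5095[hold]; j=3 S=133.3326 intr=0.0000 cont=0.1764 V=0.1764[hold]; j=4 S=147.0533 intr=0.0000 cont=0.0000 V=0.0000[hold]; j=5 S=162.1860 intr=0.0000 cont=0.0000 V=0.0000[hold]  S*(5)=99.3849
k=4: j=0 S=104.3734 intr=9.0666 cont=9.5911 V=9.5911[hold]; j=1 S=115.1140 intr=0.0000 cont=3.4843 V=3.4843[hold]; j=2 S=126.9600 intr=0.0000 cont=0.7933 V=0.7933[hold]; j=3 S=140.0250 intr=0.0000 cont=0.0817 V=0.0817[hold]; j=4 S=154.4344 intr=0.0000 cont=0.0000 V=0.0000[hold]  S*(4)=-
k=3: j=0 S=109.6122 intr=3.8278 cont=6.2978 V=6.2978[hold]; j=1 S=120.8920 intr=0.0000 cont=2.0364 V=2.0364[hold]; j=2 S=133.3326 intr=0.0000 cont=0.4110 V=0.4110[hold]; j=3 S=147.0533 intr=0.0000 cont=0.0379 V=0.0379[hold]  S*(3)=-
k=2: j=0 S=115.1140 intr=0.0000 cont=4.0015 V=4.0015[hold]; j=1 S=126.9600 intr=0.0000 cont=1.1622 V=1.1622[hold]; j=2 S=140.0250 intr=0.0000 cont=0.2106 V=0.2106[hold]  S*(2)=-
k=1: j=0 S=120.8920 intr=0.0000 cont=2.4725 V=2.4725[hold]; j=1 S=133.3326 intr=0.0000 cont=0.6506 V=0.6506[hold]  S*(1)=-
k=0: j=0 S=126.9600 intr=0.0000 cont=1.4917 V=1.4917[hold]  S*(0)=-

price = 1.4917
boundary = - - - - - 99.3849 94.6349 99.3849 104.3734
tree:
1.4917
2.4725 0.6506
4.0015 1.1622 0.2106
6.2978 2.0364 0.4110 0.0379
9.5911 3.4843 0.7933 0.0817 0.0000
14.0551 5.7865 1.5095 0.1764 0.0000 0.0000
18.8051 9.2495 2.8208 0.3807 0.0000 0.0000 0.0000
23.3282 14.0551 5.1445 0.8217 0.0000 0.0000 0.0000 0.0000
27.6350 18.8051 9.0666 1.7735 0.0000 0.0000 0.0000 0.0000 0.0000
31.7360 23.3282 14.0551 3.8278 0.0000 0.0000 0.0000 0.0000 0.0000 0.0000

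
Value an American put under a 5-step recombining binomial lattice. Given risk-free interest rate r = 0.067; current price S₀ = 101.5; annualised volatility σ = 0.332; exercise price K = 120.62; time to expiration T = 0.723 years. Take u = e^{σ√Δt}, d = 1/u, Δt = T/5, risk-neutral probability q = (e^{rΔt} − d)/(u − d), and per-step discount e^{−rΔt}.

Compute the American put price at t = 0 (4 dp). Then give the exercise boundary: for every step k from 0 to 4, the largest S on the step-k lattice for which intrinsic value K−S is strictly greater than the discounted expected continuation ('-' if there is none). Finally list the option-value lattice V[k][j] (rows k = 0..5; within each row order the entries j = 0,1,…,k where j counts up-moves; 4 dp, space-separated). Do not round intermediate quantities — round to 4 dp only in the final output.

price = 21.7376
boundary = - 89.4618 78.8513 89.4618 101.5000
tree:
21.7376
31.1582 12.9922
41.7687 20.5745 5.8668
51.1207 31.1582 10.6755 1.3024
59.3635 41.7687 19.1200 2.6671 0.0000
66.6287 51.1207 31.1582 5.4619 0.0000 0.0000

params: Δt=0.14460 u=1.13456 d=0.88140 q=0.50693 e^(-rΔt)=0.99036
t_5 payoffs: 66.6287 51.1207 31.1582 5.4619 0.0000 0.0000
t_4: node(4,0) S=61.2565 payoff=59.3635 vs cont=58.2006 → 59.3635 [stop]  node(4,1) S=78.8513 payoff=41.7687 vs cont=40.6057 → 41.7687 [stop]  node(4,2) S=101.5000 payoff=19.1200 vs cont=17.9571 → 19.1200 [stop]  node(4,3) S=130.6541 payoff=0.0000 vs cont=2.6671 → 2.6671 [wait]  node(4,4) S=168.1822 payoff=0.0000 vs cont=0.0000 → 0.0000 [wait]  ⇒ S*(4)=101.5000
t_3: node(3,0) S=69.4993 payoff=51.1207 vs cont=49.9577 → 51.1207 [stop]  node(3,1) S=89.4618 payoff=31.1582 vs cont=29.9953 → 31.1582 [stop]  node(3,2) S=115.1581 payoff=5.4619 vs cont=10.6755 → 10.6755 [wait]  node(3,3) S=148.2353 payoff=0.0000 vs cont=1.3024 → 1.3024 [wait]  ⇒ S*(3)=89.4618
t_2: node(2,0) S=78.8513 payoff=41.7687 vs cont=40.6057 → 41.7687 [stop]  node(2,1) S=101.5000 payoff=19.1200 vs cont=20.5745 → 20.5745 [wait]  node(2,2) S=130.6541 payoff=0.0000 vs cont=5.8668 → 5.8668 [wait]  ⇒ S*(2)=78.8513
t_1: node(1,0) S=89.4618 payoff=31.1582 vs cont=30.7255 → 31.1582 [stop]  node(1,1) S=115.1581 payoff=5.4619 vs cont=12.9922 → 12.9922 [wait]  ⇒ S*(1)=89.4618
t_0: node(0,0) S=101.5000 payoff=19.1200 vs cont=21.7376 → 21.7376 [wait]  ⇒ S*(0)=-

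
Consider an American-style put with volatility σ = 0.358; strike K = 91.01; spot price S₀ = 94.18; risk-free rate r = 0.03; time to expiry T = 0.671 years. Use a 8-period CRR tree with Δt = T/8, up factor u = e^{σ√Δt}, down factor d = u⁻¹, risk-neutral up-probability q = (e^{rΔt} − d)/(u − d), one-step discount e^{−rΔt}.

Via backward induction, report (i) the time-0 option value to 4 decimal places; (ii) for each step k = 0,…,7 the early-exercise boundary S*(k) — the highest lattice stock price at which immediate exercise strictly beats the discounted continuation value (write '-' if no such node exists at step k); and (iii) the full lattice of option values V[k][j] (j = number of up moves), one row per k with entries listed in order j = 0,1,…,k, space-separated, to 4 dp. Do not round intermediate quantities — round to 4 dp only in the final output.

price = 8.5117
boundary = - - - - 62.2080 69.0040 62.2080 69.0040
tree:
8.5117
12.1502 4.7112
16.8159 7.2831 2.0181
22.4567 10.9429 3.4539 0.5114
28.8020 15.8683 5.7952 0.9979 0.0000
34.9287 22.0060 9.4652 1.9472 0.0000 0.0000
40.4520 28.8020 14.8736 3.7997 0.0000 0.0000 0.0000
45.4313 34.9287 22.0060 7.4143 0.0000 0.0000 0.0000 0.0000
49.9202 40.4520 28.8020 14.4675 0.0000 0.0000 0.0000 0.0000 0.0000

params: Δt=0.08388 u=1.10925 d=0.90151 q=0.48623 e^(-rΔt)=0.99749
t_8 payoffs: 49.9202 40.4520 28.8020 14.4675 0.0000 0.0000 0.0000 0.0000 0.0000
t_7: node(7,0) S=45.5787 payoff=45.4313 vs cont=45.2026 → 45.4313 [stop]  node(7,1) S=56.0813 payoff=34.9287 vs cont=34.7000 → 34.9287 [stop]  node(7,2) S=69.0040 payoff=22.0060 vs cont=21.7773 → 22.0060 [stop]  node(7,3) S=84.9045 payoff=6.1055 vs cont=7.4143 → 7.4143 [wait]  node(7,4) S=104.4688 payoff=0.0000 vs cont=0.0000 → 0.0000 [wait]  node(7,5) S=128.5414 payoff=0.0000 vs cont=0.0000 → 0.0000 [wait]  node(7,6) S=158.1609 payoff=0.0000 vs cont=0.0000 → 0.0000 [wait]  node(7,7) S=194.6056 payoff=0.0000 vs cont=0.0000 → 0.0000 [wait]  ⇒ S*(7)=69.0040
t_6: node(6,0) S=50.5580 payoff=40.4520 vs cont=40.2233 → 40.4520 [stop]  node(6,1) S=62.2080 payoff=28.8020 vs cont=28.5733 → 28.8020 [stop]  node(6,2) S=76.5425 payoff=14.4675 vs cont=14.8736 → 14.8736 [wait]  node(6,3) S=94.1800 payoff=0.0000 vs cont=3.7997 → 3.7997 [wait]  node(6,4) S=115.8817 payoff=0.0000 vs cont=0.0000 → 0.0000 [wait]  node(6,5) S=142.5841 payoff=0.0000 vs cont=0.0000 → 0.0000 [wait]  node(6,6) S=175.4395 payoff=0.0000 vs cont=0.0000 → 0.0000 [wait]  ⇒ S*(6)=62.2080
t_5: node(5,0) S=56.0813 payoff=34.9287 vs cont=34.7000 → 34.9287 [stop]  node(5,1) S=69.0040 payoff=22.0060 vs cont=21.9742 → 22.0060 [stop]  node(5,2) S=84.9045 payoff=6.1055 vs cont=9.4652 → 9.4652 [wait]  node(5,3) S=104.4688 payoff=0.0000 vs cont=1.9472 → 1.9472 [wait]  node(5,4) S=128.5414 payoff=0.0000 vs cont=0.0000 → 0.0000 [wait]  node(5,5) S=158.1609 payoff=0.0000 vs cont=0.0000 → 0.0000 [wait]  ⇒ S*(5)=69.0040
t_4: node(4,0) S=62.2080 payoff=28.8020 vs cont=28.5733 → 28.8020 [stop]  node(4,1) S=76.5425 payoff=14.4675 vs cont=15.8683 → 15.8683 [wait]  node(4,2) S=94.1800 payoff=0.0000 vs cont=5.7952 → 5.7952 [wait]  node(4,3) S=115.8817 payoff=0.0000 vs cont=0.9979 → 0.9979 [wait]  node(4,4) S=142.5841 payoff=0.0000 vs cont=0.0000 → 0.0000 [wait]  ⇒ S*(4)=62.2080
t_3: node(3,0) S=69.0040 payoff=22.0060 vs cont=22.4567 → 22.4567 [wait]  node(3,1) S=84.9045 payoff=6.1055 vs cont=10.9429 → 10.9429 [wait]  node(3,2) S=104.4688 payoff=0.0000 vs cont=3.4539 → 3.4539 [wait]  node(3,3) S=128.5414 payoff=0.0000 vs cont=0.5114 → 0.5114 [wait]  ⇒ S*(3)=-
t_2: node(2,0) S=76.5425 payoff=14.4675 vs cont=16.8159 → 16.8159 [wait]  node(2,1) S=94.1800 payoff=0.0000 vs cont=7.2831 → 7.2831 [wait]  node(2,2) S=115.8817 payoff=0.0000 vs cont=2.0181 → 2.0181 [wait]  ⇒ S*(2)=-
t_1: node(1,0) S=84.9045 payoff=6.1055 vs cont=12.1502 → 12.1502 [wait]  node(1,1) S=104.4688 payoff=0.0000 vs cont=4.7112 → 4.7112 [wait]  ⇒ S*(1)=-
t_0: node(0,0) S=94.1800 payoff=0.0000 vs cont=8.5117 → 8.5117 [wait]  ⇒ S*(0)=-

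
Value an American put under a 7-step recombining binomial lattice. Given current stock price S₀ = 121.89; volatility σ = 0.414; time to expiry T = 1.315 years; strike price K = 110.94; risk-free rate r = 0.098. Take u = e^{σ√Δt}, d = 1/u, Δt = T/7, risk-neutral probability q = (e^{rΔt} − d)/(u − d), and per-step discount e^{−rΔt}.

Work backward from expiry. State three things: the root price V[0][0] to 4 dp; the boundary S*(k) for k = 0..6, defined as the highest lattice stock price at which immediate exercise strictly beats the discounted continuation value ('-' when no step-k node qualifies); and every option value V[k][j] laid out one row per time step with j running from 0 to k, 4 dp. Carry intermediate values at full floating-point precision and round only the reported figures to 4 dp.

Δt=0.18786, u=1.19654, d=0.83574, q=0.50676, disc=e^(-rΔt)=0.98176
k=7 terminal: V=max(K-S,0) → 76.2291 61.2438 39.7889 9.0717 0.0000 0.0000 0.0000 0.0000
k=6: j=0 S=41.5331 intr=69.4069 cont=67.3831 V=69.4069[EX]; j=1 S=59.4638 intr=51.4762 cont=49.4525 V=51.4762[EX]; j=2 S=85.1354 intr=25.8046 cont=23.7809 V=25.8046[EX]; j=3 S=121.8900 intr=0.0000 cont=4.3929 V=4.3929[hold]; j=4 S=174.5122 intr=0.0000 cont=0.0000 V=0.0000[hold]; j=5 S=249.8525 intr=0.0000 cont=0.0000 V=0.0000[hold]; j=6 S=357.7185 intr=0.0000 cont=0.0000 V=0.0000[hold]  S*(6)=85.1354
k=5: j=0 S=49.6962 intr=61.2438 cont=59.2200 V=61.2438[EX]; j=1 S=71.1511 intr=39.7889 cont=37.7652 V=39.7889[EX]; j=2 S=101.8683 intr=9.0717 cont=14.6813 V=14.6813[hold]; j=3 S=145.8468 intr=0.0000 cont=2.1272 V=2.1272[hold]; j=4 S=208.8117 intr=0.0000 cont=0.0000 V=0.0000[hold]; j=5 S=298.9596 intr=0.0000 cont=0.0000 V=0.0000[hold]  S*(5)=71.1511
k=4: j=0 S=59.4638 intr=51.4762 cont=49.4525 V=51.4762[EX]; j=1 S=85.1354 intr=25.8046 cont=26.5717 V=26.5717[hold]; j=2 S=121.8900 intr=0.0000 cont=8.1677 V=8.1677[hold]; j=3 S=174.5122 intr=0.0000 cont=1.0301 V=1.0301[hold]; j=4 S=249.8525 intr=0.0000 cont=0.0000 V=0.0000[hold]  S*(4)=59.4638
k=3: j=0 S=71.1511 intr=39.7889 cont=38.1469 V=39.7889[EX]; j=1 S=101.8683 intr=9.0717 cont=16.9307 V=16.9307[hold]; j=2 S=145.8468 intr=0.0000 cont=4.4676 V=4.4676[hold]; j=3 S=208.8117 intr=0.0000 cont=0.4988 V=0.4988[hold]  S*(3)=71.1511
k=2: j=0 S=85.1354 intr=25.8046 cont=27.6908 V=27.6908[hold]; j=1 S=121.8900 intr=0.0000 cont=10.4213 V=10.4213[hold]; j=2 S=174.5122 intr=0.0000 cont=2.4116 V=2.4116[hold]  S*(2)=-
k=1: j=0 S=101.8683 intr=9.0717 cont=18.5939 V=18.5939[hold]; j=1 S=145.8468 intr=0.0000 cont=6.2463 V=6.2463[hold]  S*(1)=-
k=0: j=0 S=121.8900 intr=0.0000 cont=12.1116 V=12.1116[hold]  S*(0)=-

price = 12.1116
boundary = - - - 71.1511 59.4638 71.1511 85.1354
tree:
12.1116
18.5939 6.2463
27.6908 10.4213 2.4116
39.7889 16.9307 4.4676 0.4988
51.4762 26.5717 8.1677 1.0301 0.0000
61.2438 39.7889 14.6813 2.1272 0.0000 0.0000
69.4069 51.4762 25.8046 4.3929 0.0000 0.0000 0.0000
76.2291 61.2438 39.7889 9.0717 0.0000 0.0000 0.0000 0.0000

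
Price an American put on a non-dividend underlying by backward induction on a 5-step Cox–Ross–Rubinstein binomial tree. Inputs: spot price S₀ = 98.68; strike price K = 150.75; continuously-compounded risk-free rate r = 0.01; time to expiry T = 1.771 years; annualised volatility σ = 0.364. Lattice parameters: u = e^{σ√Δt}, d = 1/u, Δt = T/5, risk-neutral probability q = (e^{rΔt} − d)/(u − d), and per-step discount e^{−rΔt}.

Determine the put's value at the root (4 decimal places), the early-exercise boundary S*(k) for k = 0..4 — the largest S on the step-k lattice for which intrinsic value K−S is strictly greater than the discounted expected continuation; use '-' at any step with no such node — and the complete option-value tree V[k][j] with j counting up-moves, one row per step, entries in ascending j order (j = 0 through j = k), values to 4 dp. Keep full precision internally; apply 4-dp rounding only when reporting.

Δt=0.35420, u=1.24189, d=0.80523, q=0.45418, disc=e^(-rΔt)=0.99646
k=5 terminal: V=max(K-S,0) → 117.3447 99.2294 71.2904 28.2004 0.0000 0.0000
k=4: j=0 S=41.4857 intr=109.2643 cont=108.7313 V=109.2643[EX]; j=1 S=63.9829 intr=86.7671 cont=86.2341 V=86.7671[EX]; j=2 S=98.6800 intr=52.0700 cont=51.5370 V=52.0700[EX]; j=3 S=152.1930 intr=0.0000 cont=15.3380 V=15.3380[hold]; j=4 S=234.7254 intr=0.0000 cont=0.0000 V=0.0000[hold]  S*(4)=98.6800
k=3: j=0 S=51.5206 intr=99.2294 cont=98.6964 V=99.2294[EX]; j=1 S=79.4596 intr=71.2904 cont=70.7574 V=71.2904[EX]; j=2 S=122.5496 intr=28.2004 cont=35.2620 V=35.2620[hold]; j=3 S=189.0068 intr=0.0000 cont=8.3422 V=8.3422[hold]  S*(3)=79.4596
k=2: j=0 S=63.9829 intr=86.7671 cont=86.2341 V=86.7671[EX]; j=1 S=98.6800 intr=52.0700 cont=54.7329 V=54.7329[hold]; j=2 S=152.1930 intr=0.0000 cont=22.9542 V=22.9542[hold]  S*(2)=63.9829
k=1: j=0 S=79.4596 intr=71.2904 cont=71.9625 V=71.9625[hold]; j=1 S=122.5496 intr=28.2004 cont=40.1572 V=40.1572[hold]  S*(1)=-
k=0: j=0 S=98.6800 intr=52.0700 cont=57.3139 V=57.3139[hold]  S*(0)=-

price = 57.3139
boundary = - - 63.9829 79.4596 98.6800
tree:
57.3139
71.9625 40.1572
86.7671 54.7329 22.9542
99.2294 71.2904 35.2620 8.3422
109.2643 86.7671 52.0700 15.3380 0.0000
117.3447 99.2294 71.2904 28.2004 0.0000 0.0000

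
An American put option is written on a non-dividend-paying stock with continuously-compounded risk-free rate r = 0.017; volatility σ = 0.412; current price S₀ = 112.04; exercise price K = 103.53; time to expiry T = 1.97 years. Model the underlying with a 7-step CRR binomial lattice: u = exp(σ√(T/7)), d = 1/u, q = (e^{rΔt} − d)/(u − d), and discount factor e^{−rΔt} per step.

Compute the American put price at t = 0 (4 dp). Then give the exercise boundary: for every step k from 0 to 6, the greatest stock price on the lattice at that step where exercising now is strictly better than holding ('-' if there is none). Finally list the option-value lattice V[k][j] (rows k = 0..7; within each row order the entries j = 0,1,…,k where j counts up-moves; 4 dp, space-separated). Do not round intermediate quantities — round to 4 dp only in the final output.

price = 19.5952
boundary = - - - - 46.7397 58.1578 72.3652
tree:
19.5952
26.8875 11.1176
35.8071 16.5487 4.7671
46.0334 24.0060 7.8427 1.1548
56.7903 33.7080 12.7052 2.1349 0.0000
65.9666 45.3722 20.1727 3.9465 0.0000 0.0000
73.3414 56.7903 31.1648 7.2956 0.0000 0.0000 0.0000
79.2683 65.9666 45.3722 13.4867 0.0000 0.0000 0.0000 0.0000

Δt=0.28143, u=1.24429, d=0.80367, q=0.45646, disc=e^(-rΔt)=0.99523
k=7 terminal: V=max(K-S,0) → 79.2683 65.9666 45.3722 13.4867 0.0000 0.0000 0.0000 0.0000
k=6: j=0 S=30.1886 intr=73.3414 cont=72.8473 V=73.3414[EX]; j=1 S=46.7397 intr=56.7903 cont=56.2961 V=56.7903[EX]; j=2 S=72.3652 intr=31.1648 cont=30.6707 V=31.1648[EX]; j=3 S=112.0400 intr=0.0000 cont=7.2956 V=7.2956[hold]; j=4 S=173.4669 intr=0.0000 cont=0.0000 V=0.0000[hold]; j=5 S=268.5715 intr=0.0000 cont=0.0000 V=0.0000[hold]; j=6 S=415.8182 intr=0.0000 cont=0.0000 V=0.0000[hold]  S*(6)=72.3652
k=5: j=0 S=37.5634 intr=65.9666 cont=65.4725 V=65.9666[EX]; j=1 S=58.1578 intr=45.3722 cont=44.8781 V=45.3722[EX]; j=2 S=90.0433 intr=13.4867 cont=20.1727 V=20.1727[hold]; j=3 S=139.4103 intr=0.0000 cont=3.9465 V=3.9465[hold]; j=4 S=215.8432 intr=0.0000 cont=0.0000 V=0.0000[hold]; j=5 S=334.1810 intr=0.0000 cont=0.0000 V=0.0000[hold]  S*(5)=58.1578
k=4: j=0 S=46.7397 intr=56.7903 cont=56.2961 V=56.7903[EX]; j=1 S=72.3652 intr=31.1648 cont=33.7080 V=33.7080[hold]; j=2 S=112.0400 intr=0.0000 cont=12.7052 V=12.7052[hold]; j=3 S=173.4669 intr=0.0000 cont=2.1349 V=2.1349[hold]; j=4 S=268.5715 intr=0.0000 cont=0.0000 V=0.0000[hold]  S*(4)=46.7397
k=3: j=0 S=58.1578 intr=45.3722 cont=46.0334 V=46.0334[hold]; j=1 S=90.0433 intr=13.4867 cont=24.0060 V=24.0060[hold]; j=2 S=139.4103 intr=0.0000 cont=7.8427 V=7.8427[hold]; j=3 S=215.8432 intr=0.0000 cont=1.1548 V=1.1548[hold]  S*(3)=-
k=2: j=0 S=72.3652 intr=31.1648 cont=35.8071 V=35.8071[hold]; j=1 S=112.0400 intr=0.0000 cont=16.5487 V=16.5487[hold]; j=2 S=173.4669 intr=0.0000 cont=4.7671 V=4.7671[hold]  S*(2)=-
k=1: j=0 S=90.0433 intr=13.4867 cont=26.8875 V=26.8875[hold]; j=1 S=139.4103 intr=0.0000 cont=11.1176 V=11.1176[hold]  S*(1)=-
k=0: j=0 S=112.0400 intr=0.0000 cont=19.5952 V=19.5952[hold]  S*(0)=-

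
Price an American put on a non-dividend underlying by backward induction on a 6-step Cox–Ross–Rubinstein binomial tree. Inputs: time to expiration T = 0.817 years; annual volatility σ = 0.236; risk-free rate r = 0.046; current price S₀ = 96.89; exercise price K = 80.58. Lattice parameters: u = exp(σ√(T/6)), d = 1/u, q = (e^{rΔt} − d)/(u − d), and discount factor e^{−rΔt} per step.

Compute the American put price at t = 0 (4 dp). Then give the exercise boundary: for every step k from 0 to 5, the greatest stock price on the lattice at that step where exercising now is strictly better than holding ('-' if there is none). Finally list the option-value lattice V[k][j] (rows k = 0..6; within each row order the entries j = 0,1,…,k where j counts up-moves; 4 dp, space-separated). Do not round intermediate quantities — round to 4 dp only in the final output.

price = 1.3239
boundary = - - - - 68.3904 74.6133
tree:
1.3239
2.3997 0.3239
4.2611 0.6710 0.0000
7.3557 1.3902 0.0000 0.0000
12.1896 2.8801 0.0000 0.0000 0.0000
17.8934 5.9667 0.0000 0.0000 0.0000 0.0000
23.1216 12.1896 0.0000 0.0000 0.0000 0.0000 0.0000

Δt=0.13617  u=1.09099  d=0.91660  q=0.51427  discount=0.99376
step 6 (expiry): payoffs max(K−S,0) = 23.1216 12.1896 0.0000 0.0000 0.0000 0.0000 0.0000
step 5: (k=5,j=0): S=62.6866, (K−S)⁺=17.8934, hold=17.3903 ⇒ V=17.8934 exercise | (k=5,j=1): S=74.6133, (K−S)⁺=5.9667, hold=5.8838 ⇒ V=5.9667 exercise | (k=5,j=2): S=88.8092, (K−S)⁺=0.0000, hold=0.0000 ⇒ V=0.0000 continue | (k=5,j=3): S=105.7060, (K−S)⁺=0.0000, hold=0.0000 ⇒ V=0.0000 continue | (k=5,j=4): S=125.8177, (K−S)⁺=0.0000, hold=0.0000 ⇒ V=0.0000 continue | (k=5,j=5): S=149.7557, (K−S)⁺=0.0000, hold=0.0000 ⇒ V=0.0000 continue  boundary S*=74.6133
step 4: (k=4,j=0): S=68.3904, (K−S)⁺=12.1896, hold=11.6864 ⇒ V=12.1896 exercise | (k=4,j=1): S=81.4024, (K−S)⁺=0.0000, hold=2.8801 ⇒ V=2.8801 continue | (k=4,j=2): S=96.8900, (K−S)⁺=0.0000, hold=0.0000 ⇒ V=0.0000 continue | (k=4,j=3): S=115.3243, (K−S)⁺=0.0000, hold=0.0000 ⇒ V=0.0000 continue | (k=4,j=4): S=137.2659, (K−S)⁺=0.0000, hold=0.0000 ⇒ V=0.0000 continue  boundary S*=68.3904
step 3: (k=3,j=0): S=74.6133, (K−S)⁺=5.9667, hold=7.3557 ⇒ V=7.3557 continue | (k=3,j=1): S=88.8092, (K−S)⁺=0.0000, hold=1.3902 ⇒ V=1.3902 continue | (k=3,j=2): S=105.7060, (K−S)⁺=0.0000, hold=0.0000 ⇒ V=0.0000 continue | (k=3,j=3): S=125.8177, (K−S)⁺=0.0000, hold=0.0000 ⇒ V=0.0000 continue  boundary S*=-
step 2: (k=2,j=0): S=81.4024, (K−S)⁺=0.0000, hold=4.2611 ⇒ V=4.2611 continue | (k=2,j=1): S=96.8900, (K−S)⁺=0.0000, hold=0.6710 ⇒ V=0.6710 continue | (k=2,j=2): S=115.3243, (K−S)⁺=0.0000, hold=0.0000 ⇒ V=0.0000 continue  boundary S*=-
step 1: (k=1,j=0): S=88.8092, (K−S)⁺=0.0000, hold=2.3997 ⇒ V=2.3997 continue | (k=1,j=1): S=105.7060, (K−S)⁺=0.0000, hold=0.3239 ⇒ V=0.3239 continue  boundary S*=-
step 0: (k=0,j=0): S=96.8900, (K−S)⁺=0.0000, hold=1.3239 ⇒ V=1.3239 continue  boundary S*=-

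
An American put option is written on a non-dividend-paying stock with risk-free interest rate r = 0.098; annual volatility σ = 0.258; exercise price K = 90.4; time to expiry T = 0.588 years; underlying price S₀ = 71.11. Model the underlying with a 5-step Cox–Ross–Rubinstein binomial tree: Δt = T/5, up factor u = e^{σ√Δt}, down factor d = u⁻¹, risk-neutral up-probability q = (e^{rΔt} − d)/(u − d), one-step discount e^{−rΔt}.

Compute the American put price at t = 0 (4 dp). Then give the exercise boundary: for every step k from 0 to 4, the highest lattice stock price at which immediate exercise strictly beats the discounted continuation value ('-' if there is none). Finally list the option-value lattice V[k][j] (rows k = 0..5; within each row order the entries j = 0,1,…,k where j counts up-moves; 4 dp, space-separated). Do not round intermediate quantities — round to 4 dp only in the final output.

params: Δt=0.11760 u=1.09251 d=0.91533 q=0.54332 e^(-rΔt)=0.98854
t_5 payoffs: 44.7113 35.8673 25.3112 12.7118 0.0000 0.0000
t_4: node(4,0) S=49.9152 payoff=40.4848 vs cont=39.4489 → 40.4848 [stop]  node(4,1) S=59.5774 payoff=30.8226 vs cont=29.7867 → 30.8226 [stop]  node(4,2) S=71.1100 payoff=19.2900 vs cont=18.2541 → 19.2900 [stop]  node(4,3) S=84.8750 payoff=5.5250 vs cont=5.7387 → 5.7387 [wait]  node(4,4) S=101.3044 payoff=0.0000 vs cont=0.0000 → 0.0000 [wait]  ⇒ S*(4)=71.1100
t_3: node(3,0) S=54.5327 payoff=35.8673 vs cont=34.8314 → 35.8673 [stop]  node(3,1) S=65.0888 payoff=25.3112 vs cont=24.2753 → 25.3112 [stop]  node(3,2) S=77.6882 payoff=12.7118 vs cont=11.7907 → 12.7118 [stop]  node(3,3) S=92.7265 payoff=0.0000 vs cont=2.5908 → 2.5908 [wait]  ⇒ S*(3)=77.6882
t_2: node(2,0) S=59.5774 payoff=30.8226 vs cont=29.7867 → 30.8226 [stop]  node(2,1) S=71.1100 payoff=19.2900 vs cont=18.2541 → 19.2900 [stop]  node(2,2) S=84.8750 payoff=5.5250 vs cont=7.1302 → 7.1302 [wait]  ⇒ S*(2)=71.1100
t_1: node(1,0) S=65.0888 payoff=25.3112 vs cont=24.2753 → 25.3112 [stop]  node(1,1) S=77.6882 payoff=12.7118 vs cont=12.5380 → 12.7118 [stop]  ⇒ S*(1)=77.6882
t_0: node(0,0) S=71.1100 payoff=19.2900 vs cont=18.2541 → 19.2900 [stop]  ⇒ S*(0)=71.1100

price = 19.2900
boundary = 71.1100 77.6882 71.1100 77.6882 71.1100
tree:
19.2900
25.3112 12.7118
30.8226 19.2900 7.1302
35.8673 25.3112 12.7118 2.5908
40.4848 30.8226 19.2900 5.7387 0.0000
44.7113 35.8673 25.3112 12.7118 0.0000 0.0000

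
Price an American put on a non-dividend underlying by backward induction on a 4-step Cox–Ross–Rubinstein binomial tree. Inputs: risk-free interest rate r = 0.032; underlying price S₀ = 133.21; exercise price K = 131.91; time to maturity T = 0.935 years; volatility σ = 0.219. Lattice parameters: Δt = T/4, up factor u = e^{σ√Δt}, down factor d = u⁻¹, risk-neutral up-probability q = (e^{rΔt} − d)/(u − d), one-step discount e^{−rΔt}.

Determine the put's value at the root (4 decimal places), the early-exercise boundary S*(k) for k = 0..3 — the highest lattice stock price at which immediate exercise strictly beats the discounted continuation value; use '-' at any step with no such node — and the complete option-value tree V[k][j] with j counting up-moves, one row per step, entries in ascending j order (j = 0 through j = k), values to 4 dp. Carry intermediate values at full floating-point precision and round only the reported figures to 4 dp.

price = 8.6305
boundary = - - 107.7877 119.8266
tree:
8.6305
14.7322 2.8705
24.1223 5.8894 0.0000
34.9516 12.0834 0.0000 0.0000
44.6928 24.1223 0.0000 0.0000 0.0000

Δt=0.23375  u=1.11169  d=0.89953  q=0.50894  discount=0.99255
step 4 (expiry): payoffs max(K−S,0) = 44.6928 24.1223 0.0000 0.0000 0.0000
step 3: (k=3,j=0): S=96.9584, (K−S)⁺=34.9516, hold=33.9686 ⇒ V=34.9516 exercise | (k=3,j=1): S=119.8266, (K−S)⁺=12.0834, hold=11.7571 ⇒ V=12.0834 exercise | (k=3,j=2): S=148.0882, (K−S)⁺=0.0000, hold=0.0000 ⇒ V=0.0000 continue | (k=3,j=3): S=183.0156, (K−S)⁺=0.0000, hold=0.0000 ⇒ V=0.0000 continue  boundary S*=119.8266
step 2: (k=2,j=0): S=107.7877, (K−S)⁺=24.1223, hold=23.1393 ⇒ V=24.1223 exercise | (k=2,j=1): S=133.2100, (K−S)⁺=0.0000, hold=5.8894 ⇒ V=5.8894 continue | (k=2,j=2): S=164.6282, (K−S)⁺=0.0000, hold=0.0000 ⇒ V=0.0000 continue  boundary S*=107.7877
step 1: (k=1,j=0): S=119.8266, (K−S)⁺=12.0834, hold=14.7322 ⇒ V=14.7322 continue | (k=1,j=1): S=148.0882, (K−S)⁺=0.0000, hold=2.8705 ⇒ V=2.8705 continue  boundary S*=-
step 0: (k=0,j=0): S=133.2100, (K−S)⁺=0.0000, hold=8.6305 ⇒ V=8.6305 continue  boundary S*=-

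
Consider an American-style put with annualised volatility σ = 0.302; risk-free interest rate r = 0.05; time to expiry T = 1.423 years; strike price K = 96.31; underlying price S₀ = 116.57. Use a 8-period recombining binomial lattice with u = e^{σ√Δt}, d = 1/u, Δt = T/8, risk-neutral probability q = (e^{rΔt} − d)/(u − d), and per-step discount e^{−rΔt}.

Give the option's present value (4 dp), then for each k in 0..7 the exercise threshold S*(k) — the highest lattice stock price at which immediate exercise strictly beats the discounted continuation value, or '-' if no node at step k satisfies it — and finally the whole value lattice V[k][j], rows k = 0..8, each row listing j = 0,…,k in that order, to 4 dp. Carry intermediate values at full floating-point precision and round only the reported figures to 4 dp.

price = 5.4792
boundary = - - - - 70.0364 61.6607 70.0364 79.5499
tree:
5.4792
8.4796 2.6140
12.7826 4.3815 0.9152
18.6740 7.1924 1.6839 0.1724
26.2736 11.5019 3.0650 0.3501 0.0000
34.6493 17.7831 5.5042 0.7110 0.0000 0.0000
42.0234 26.2736 9.7154 1.4438 0.0000 0.0000 0.0000
48.5156 34.6493 16.7601 2.9321 0.0000 0.0000 0.0000 0.0000
54.2314 42.0234 26.2736 5.9543 0.0000 0.0000 0.0000 0.0000 0.0000

params: Δt=0.17788 u=1.13584 d=0.88041 q=0.50318 e^(-rΔt)=0.99115
t_8 payoffs: 54.2314 42.0234 26.2736 5.9543 0.0000 0.0000 0.0000 0.0000 0.0000
t_7: node(7,0) S=47.7944 payoff=48.5156 vs cont=47.6629 → 48.5156 [stop]  node(7,1) S=61.6607 payoff=34.6493 vs cont=33.7966 → 34.6493 [stop]  node(7,2) S=79.5499 payoff=16.7601 vs cont=15.9074 → 16.7601 [stop]  node(7,3) S=102.6292 payoff=0.0000 vs cont=2.9321 → 2.9321 [wait]  node(7,4) S=132.4044 payoff=0.0000 vs cont=0.0000 → 0.0000 [wait]  node(7,5) S=170.8181 payoff=0.0000 vs cont=0.0000 → 0.0000 [wait]  node(7,6) S=220.3766 payoff=0.0000 vs cont=0.0000 → 0.0000 [wait]  node(7,7) S=284.3132 payoff=0.0000 vs cont=0.0000 → 0.0000 [wait]  ⇒ S*(7)=79.5499
t_6: node(6,0) S=54.2866 payoff=42.0234 vs cont=41.1707 → 42.0234 [stop]  node(6,1) S=70.0364 payoff=26.2736 vs cont=25.4208 → 26.2736 [stop]  node(6,2) S=90.3557 payoff=5.9543 vs cont=9.7154 → 9.7154 [wait]  node(6,3) S=116.5700 payoff=0.0000 vs cont=1.4438 → 1.4438 [wait]  node(6,4) S=150.3898 payoff=0.0000 vs cont=0.0000 → 0.0000 [wait]  node(6,5) S=194.0215 payoff=0.0000 vs cont=0.0000 → 0.0000 [wait]  node(6,6) S=250.3117 payoff=0.0000 vs cont=0.0000 → 0.0000 [wait]  ⇒ S*(6)=70.0364
t_5: node(5,0) S=61.6607 payoff=34.6493 vs cont=33.7966 → 34.6493 [stop]  node(5,1) S=79.5499 payoff=16.7601 vs cont=17.7831 → 17.7831 [wait]  node(5,2) S=102.6292 payoff=0.0000 vs cont=5.5042 → 5.5042 [wait]  node(5,3) S=132.4044 payoff=0.0000 vs cont=0.7110 → 0.7110 [wait]  node(5,4) S=170.8181 payoff=0.0000 vs cont=0.0000 → 0.0000 [wait]  node(5,5) S=220.3766 payoff=0.0000 vs cont=0.0000 → 0.0000 [wait]  ⇒ S*(5)=61.6607
t_4: node(4,0) S=70.0364 payoff=26.2736 vs cont=25.9310 → 26.2736 [stop]  node(4,1) S=90.3557 payoff=5.9543 vs cont=11.5019 → 11.5019 [wait]  node(4,2) S=116.5700 payoff=0.0000 vs cont=3.0650 → 3.0650 [wait]  node(4,3) S=150.3898 payoff=0.0000 vs cont=0.3501 → 0.3501 [wait]  node(4,4) S=194.0215 payoff=0.0000 vs cont=0.0000 → 0.0000 [wait]  ⇒ S*(4)=70.0364
t_3: node(3,0) S=79.5499 payoff=16.7601 vs cont=18.6740 → 18.6740 [wait]  node(3,1) S=102.6292 payoff=0.0000 vs cont=7.1924 → 7.1924 [wait]  node(3,2) S=132.4044 payoff=0.0000 vs cont=1.6839 → 1.6839 [wait]  node(3,3) S=170.8181 payoff=0.0000 vs cont=0.1724 → 0.1724 [wait]  ⇒ S*(3)=-
t_2: node(2,0) S=90.3557 payoff=5.9543 vs cont=12.7826 → 12.7826 [wait]  node(2,1) S=116.5700 payoff=0.0000 vs cont=4.3815 → 4.3815 [wait]  node(2,2) S=150.3898 payoff=0.0000 vs cont=0.9152 → 0.9152 [wait]  ⇒ S*(2)=-
t_1: node(1,0) S=102.6292 payoff=0.0000 vs cont=8.4796 → 8.4796 [wait]  node(1,1) S=132.4044 payoff=0.0000 vs cont=2.6140 → 2.6140 [wait]  ⇒ S*(1)=-
t_0: node(0,0) S=116.5700 payoff=0.0000 vs cont=5.4792 → 5.4792 [wait]  ⇒ S*(0)=-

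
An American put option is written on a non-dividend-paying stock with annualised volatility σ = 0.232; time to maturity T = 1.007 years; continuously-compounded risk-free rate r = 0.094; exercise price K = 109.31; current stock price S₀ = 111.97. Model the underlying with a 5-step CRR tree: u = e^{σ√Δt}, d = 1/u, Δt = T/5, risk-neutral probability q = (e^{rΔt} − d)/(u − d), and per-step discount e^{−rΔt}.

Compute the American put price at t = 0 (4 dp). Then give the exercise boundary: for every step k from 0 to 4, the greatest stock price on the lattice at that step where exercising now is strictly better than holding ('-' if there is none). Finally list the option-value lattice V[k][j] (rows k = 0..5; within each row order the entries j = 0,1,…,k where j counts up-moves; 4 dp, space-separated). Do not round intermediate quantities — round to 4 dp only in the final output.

price = 5.9247
boundary = - - 90.9217 81.9314 90.9217
tree:
5.9247
10.6335 2.5086
18.3883 5.0372 0.6514
27.3786 9.8278 1.5282 0.0000
35.4799 18.3883 3.5853 0.0000 0.0000
42.7802 27.3786 8.4115 0.0000 0.0000 0.0000

Δt=0.20140  u=1.10973  d=0.90112  q=0.56561  discount=0.98125
step 5 (expiry): payoffs max(K−S,0) = 42.7802 27.3786 8.4115 0.0000 0.0000 0.0000
step 4: (k=4,j=0): S=73.8301, (K−S)⁺=35.4799, hold=33.4299 ⇒ V=35.4799 exercise | (k=4,j=1): S=90.9217, (K−S)⁺=18.3883, hold=16.3383 ⇒ V=18.3883 exercise | (k=4,j=2): S=111.9700, (K−S)⁺=0.0000, hold=3.5853 ⇒ V=3.5853 continue | (k=4,j=3): S=137.8909, (K−S)⁺=0.0000, hold=0.0000 ⇒ V=0.0000 continue | (k=4,j=4): S=169.8126, (K−S)⁺=0.0000, hold=0.0000 ⇒ V=0.0000 continue  boundary S*=90.9217
step 3: (k=3,j=0): S=81.9314, (K−S)⁺=27.3786, hold=25.3286 ⇒ V=27.3786 exercise | (k=3,j=1): S=100.8985, (K−S)⁺=8.4115, hold=9.8278 ⇒ V=9.8278 continue | (k=3,j=2): S=124.2564, (K−S)⁺=0.0000, hold=1.5282 ⇒ V=1.5282 continue | (k=3,j=3): S=153.0216, (K−S)⁺=0.0000, hold=0.0000 ⇒ V=0.0000 continue  boundary S*=81.9314
step 2: (k=2,j=0): S=90.9217, (K−S)⁺=18.3883, hold=17.1244 ⇒ V=18.3883 exercise | (k=2,j=1): S=111.9700, (K−S)⁺=0.0000, hold=5.0372 ⇒ V=5.0372 continue | (k=2,j=2): S=137.8909, (K−S)⁺=0.0000, hold=0.6514 ⇒ V=0.6514 continue  boundary S*=90.9217
step 1: (k=1,j=0): S=100.8985, (K−S)⁺=8.4115, hold=10.6335 ⇒ V=10.6335 continue | (k=1,j=1): S=124.2564, (K−S)⁺=0.0000, hold=2.5086 ⇒ V=2.5086 continue  boundary S*=-
step 0: (k=0,j=0): S=111.9700, (K−S)⁺=0.0000, hold=5.9247 ⇒ V=5.9247 continue  boundary S*=-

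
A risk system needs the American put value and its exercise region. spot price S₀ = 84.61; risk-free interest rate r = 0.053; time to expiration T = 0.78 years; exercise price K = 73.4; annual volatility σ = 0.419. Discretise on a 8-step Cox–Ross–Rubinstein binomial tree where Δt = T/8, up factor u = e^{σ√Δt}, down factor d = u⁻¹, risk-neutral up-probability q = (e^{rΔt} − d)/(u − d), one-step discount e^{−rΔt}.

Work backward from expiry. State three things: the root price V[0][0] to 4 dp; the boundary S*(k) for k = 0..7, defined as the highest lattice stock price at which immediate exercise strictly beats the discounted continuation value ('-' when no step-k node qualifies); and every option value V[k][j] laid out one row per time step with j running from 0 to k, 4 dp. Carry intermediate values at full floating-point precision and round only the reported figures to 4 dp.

params: Δt=0.09750 u=1.13978 d=0.87736 q=0.48708 e^(-rΔt)=0.99485
t_8 payoffs: 43.6928 34.8076 23.2649 8.2699 0.0000 0.0000 0.0000 0.0000 0.0000
t_7: node(7,0) S=33.8596 payoff=39.5404 vs cont=39.1621 → 39.5404 [stop]  node(7,1) S=43.9868 payoff=29.4132 vs cont=29.0349 → 29.4132 [stop]  node(7,2) S=57.1429 payoff=16.2571 vs cont=15.8788 → 16.2571 [stop]  node(7,3) S=74.2338 payoff=0.0000 vs cont=4.2199 → 4.2199 [wait]  node(7,4) S=96.4365 payoff=0.0000 vs cont=0.0000 → 0.0000 [wait]  node(7,5) S=125.2799 payoff=0.0000 vs cont=0.0000 → 0.0000 [wait]  node(7,6) S=162.7501 payoff=0.0000 vs cont=0.0000 → 0.0000 [wait]  node(7,7) S=211.4273 payoff=0.0000 vs cont=0.0000 → 0.0000 [wait]  ⇒ S*(7)=57.1429
t_6: node(6,0) S=38.5924 payoff=34.8076 vs cont=34.4293 → 34.8076 [stop]  node(6,1) S=50.1351 payoff=23.2649 vs cont=22.8866 → 23.2649 [stop]  node(6,2) S=65.1301 payoff=8.2699 vs cont=10.3405 → 10.3405 [wait]  node(6,3) S=84.6100 payoff=0.0000 vs cont=2.1533 → 2.1533 [wait]  node(6,4) S=109.9162 payoff=0.0000 vs cont=0.0000 → 0.0000 [wait]  node(6,5) S=142.7912 payoff=0.0000 vs cont=0.0000 → 0.0000 [wait]  node(6,6) S=185.4989 payoff=0.0000 vs cont=0.0000 → 0.0000 [wait]  ⇒ S*(6)=50.1351
t_5: node(5,0) S=43.9868 payoff=29.4132 vs cont=29.0349 → 29.4132 [stop]  node(5,1) S=57.1429 payoff=16.2571 vs cont=16.8822 → 16.8822 [wait]  node(5,2) S=74.2338 payoff=0.0000 vs cont=6.3199 → 6.3199 [wait]  node(5,3) S=96.4365 payoff=0.0000 vs cont=1.0988 → 1.0988 [wait]  node(5,4) S=125.2799 payoff=0.0000 vs cont=0.0000 → 0.0000 [wait]  node(5,5) S=162.7501 payoff=0.0000 vs cont=0.0000 → 0.0000 [wait]  ⇒ S*(5)=43.9868
t_4: node(4,0) S=50.1351 payoff=23.2649 vs cont=23.1894 → 23.2649 [stop]  node(4,1) S=65.1301 payoff=8.2699 vs cont=11.6770 → 11.6770 [wait]  node(4,2) S=84.6100 payoff=0.0000 vs cont=3.7573 → 3.7573 [wait]  node(4,3) S=109.9162 payoff=0.0000 vs cont=0.5607 → 0.5607 [wait]  node(4,4) S=142.7912 payoff=0.0000 vs cont=0.0000 → 0.0000 [wait]  ⇒ S*(4)=50.1351
t_3: node(3,0) S=57.1429 payoff=16.2571 vs cont=17.5298 → 17.5298 [wait]  node(3,1) S=74.2338 payoff=0.0000 vs cont=7.7792 → 7.7792 [wait]  node(3,2) S=96.4365 payoff=0.0000 vs cont=2.1890 → 2.1890 [wait]  node(3,3) S=125.2799 payoff=0.0000 vs cont=0.2861 → 0.2861 [wait]  ⇒ S*(3)=-
t_2: node(2,0) S=65.1301 payoff=8.2699 vs cont=12.7146 → 12.7146 [wait]  node(2,1) S=84.6100 payoff=0.0000 vs cont=5.0302 → 5.0302 [wait]  node(2,2) S=109.9162 payoff=0.0000 vs cont=1.2556 → 1.2556 [wait]  ⇒ S*(2)=-
t_1: node(1,0) S=74.2338 payoff=0.0000 vs cont=8.9254 → 8.9254 [wait]  node(1,1) S=96.4365 payoff=0.0000 vs cont=3.1752 → 3.1752 [wait]  ⇒ S*(1)=-
t_0: node(0,0) S=84.6100 payoff=0.0000 vs cont=6.0930 → 6.0930 [wait]  ⇒ S*(0)=-

price = 6.0930
boundary = - - - - 50.1351 43.9868 50.1351 57.1429
tree:
6.0930
8.9254 3.1752
12.7146 5.0302 1.2556
17.5298 7.7792 2.1890 0.2861
23.2649 11.6770 3.7573 0.5607 0.0000
29.4132 16.8822 6.3199 1.0988 0.0000 0.0000
34.8076 23.2649 10.3405 2.1533 0.0000 0.0000 0.0000
39.5404 29.4132 16.2571 4.2199 0.0000 0.0000 0.0000 0.0000
43.6928 34.8076 23.2649 8.2699 0.0000 0.0000 0.0000 0.0000 0.0000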